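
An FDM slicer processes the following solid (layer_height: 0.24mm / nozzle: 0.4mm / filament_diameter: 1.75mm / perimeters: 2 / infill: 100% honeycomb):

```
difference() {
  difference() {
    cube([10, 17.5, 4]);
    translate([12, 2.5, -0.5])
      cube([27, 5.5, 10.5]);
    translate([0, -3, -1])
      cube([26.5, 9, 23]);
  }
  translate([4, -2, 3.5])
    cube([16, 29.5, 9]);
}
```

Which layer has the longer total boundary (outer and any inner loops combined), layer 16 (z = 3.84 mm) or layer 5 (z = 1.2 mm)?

Layer 16 (z = 3.84): the cube (footprint 10×17.5) is included at this height (perimeter 55.00 mm); the 27×5.5 cube at (12, 2.5) contributes its full rectangle (perimeter 65.00 mm); the 26.5×9 cube at (0, -3) contributes its full rectangle (perimeter 71.00 mm); Taking the first minus the rest: starting from the 10×17.5 cube, the 27×5.5 cube at (12, 2.5) misses the remaining region (no effect); the 26.5×9 cube at (0, -3) partially overlaps it — only the 60.00 mm² overlap (of its 238.50 mm²) is removed, clipping the outline — boundary = 43.00 mm; the cube at (4, -2) is present — its section is the full 16×29.5 rectangle (perimeter 91.00 mm); Subtracting the remaining from the first: starting from that combined region, the 16×29.5 cube at (4, -2) partially overlaps it — only the 69.00 mm² overlap (of its 472.00 mm²) is removed, clipping the outline — boundary = 31.00 mm. So its perimeter = 31.00 mm. Layer 5 (z = 1.2): the cube (footprint 10×17.5) is included at this height (perimeter 55.00 mm); the cube at (12, 2.5) (footprint 27×5.5) is included at this height (perimeter 65.00 mm); the 26.5×9 cube at (0, -3) contributes its full rectangle (perimeter 71.00 mm); Taking the first minus the rest: starting from the 10×17.5 cube, the 27×5.5 cube at (12, 2.5) misses the remaining region (no effect); the 26.5×9 cube at (0, -3) partially overlaps it — only the 60.00 mm² overlap (of its 238.50 mm²) is removed, clipping the outline — boundary = 43.00 mm; the cube at (4, -2) is absent (z outside [3.5, 12.5]); Taking the first minus the rest: none of the subtracted shapes is present at this height, so that combined region is unchanged — boundary = 43.00 mm. So its perimeter = 43.00 mm. Layer 5 is larger (43.00 vs 31.00 mm).

layer 5 (z = 1.2 mm)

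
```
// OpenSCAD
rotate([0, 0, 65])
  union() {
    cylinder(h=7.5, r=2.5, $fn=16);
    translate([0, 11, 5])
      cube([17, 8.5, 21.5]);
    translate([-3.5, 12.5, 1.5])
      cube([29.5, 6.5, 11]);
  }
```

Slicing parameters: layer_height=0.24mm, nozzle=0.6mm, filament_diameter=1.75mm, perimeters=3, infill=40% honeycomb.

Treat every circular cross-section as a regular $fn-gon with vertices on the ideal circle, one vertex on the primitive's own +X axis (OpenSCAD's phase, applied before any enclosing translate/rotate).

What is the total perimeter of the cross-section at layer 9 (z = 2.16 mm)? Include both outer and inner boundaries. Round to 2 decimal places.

At z = 2.16 mm: the r=2.5 cylinder gives a regular 16-gon of circumradius 2.5 (constant along its height) (perimeter = 2·16·2.500·sin(180°/16) = 15.61 mm); the cube at (0, 11) is not intersected at this z (z outside [5, 26.5]); the cube at (-3.5, 12.5) (footprint 29.5×6.5) is included at this height (perimeter 72.00 mm); Taking the union: the 2 present regions are separate (no shared area or edge), so areas and boundary lengths simply add and each stays a separate island — boundary = 87.61 mm; (rotated 65° about Z; rotation is an isometry so areas/perimeters/island counts are preserved). Overall, the cross-section has 2 separate islands. Total boundary length (outer) = 87.61 mm.

87.61 mm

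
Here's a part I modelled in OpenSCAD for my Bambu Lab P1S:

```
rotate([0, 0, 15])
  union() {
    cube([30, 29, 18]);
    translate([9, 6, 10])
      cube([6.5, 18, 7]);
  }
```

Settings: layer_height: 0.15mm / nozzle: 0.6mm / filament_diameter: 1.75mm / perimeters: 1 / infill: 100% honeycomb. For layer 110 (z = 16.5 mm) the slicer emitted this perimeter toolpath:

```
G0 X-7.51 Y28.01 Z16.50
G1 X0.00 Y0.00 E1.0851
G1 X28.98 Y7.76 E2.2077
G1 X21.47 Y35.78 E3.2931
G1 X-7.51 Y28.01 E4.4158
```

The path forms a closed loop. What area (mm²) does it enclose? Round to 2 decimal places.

870.19 mm²

Apply the shoelace formula to the sequence of (X, Y) vertices; enclosed area = 870.19 mm².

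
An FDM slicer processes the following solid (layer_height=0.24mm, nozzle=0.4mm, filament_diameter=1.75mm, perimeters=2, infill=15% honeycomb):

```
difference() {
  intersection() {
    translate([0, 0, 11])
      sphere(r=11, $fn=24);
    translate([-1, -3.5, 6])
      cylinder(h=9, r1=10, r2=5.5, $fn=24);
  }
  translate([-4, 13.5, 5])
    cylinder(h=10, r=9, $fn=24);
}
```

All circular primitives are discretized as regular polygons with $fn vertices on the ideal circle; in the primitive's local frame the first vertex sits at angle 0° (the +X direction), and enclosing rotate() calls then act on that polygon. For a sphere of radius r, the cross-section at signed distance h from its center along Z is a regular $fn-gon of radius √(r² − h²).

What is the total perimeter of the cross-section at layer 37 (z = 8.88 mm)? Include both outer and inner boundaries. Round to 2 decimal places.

At z = 8.88 mm: the sphere: section is a regular 24-gon, circumradius = √(r²−h²) = √(11²−2.12²) = 10.794 (perimeter = 2·24·10.794·sin(180°/24) = 67.63 mm); the cone at (-1, -3.5) contributes a regular 24-gon of circumradius 8.560 (interpolated between r1=10 and r2=5.5 at t=0.320) (perimeter = 2·24·8.560·sin(180°/24) = 53.63 mm); Keeping only the common overlap: the cone at (-1, -3.5) partially overlaps the r=11 sphere; clipping to the common part keeps 211.35 mm² — boundary = 51.91 mm; the r=9 cylinder at (-4, 13.5) gives a regular 24-gon of circumradius 9 (constant along its height) (perimeter = 2·24·9.000·sin(180°/24) = 56.39 mm); After the difference (first − rest): starting from the result so far, the r=9 cylinder at (-4, 13.5) partially overlaps it — only the 0.35 mm² overlap (of its 251.57 mm²) is removed, clipping the outline — boundary = 51.91 mm. Overall, the cross-section is a single solid region. Total boundary length (outer) = 51.91 mm.

51.91 mm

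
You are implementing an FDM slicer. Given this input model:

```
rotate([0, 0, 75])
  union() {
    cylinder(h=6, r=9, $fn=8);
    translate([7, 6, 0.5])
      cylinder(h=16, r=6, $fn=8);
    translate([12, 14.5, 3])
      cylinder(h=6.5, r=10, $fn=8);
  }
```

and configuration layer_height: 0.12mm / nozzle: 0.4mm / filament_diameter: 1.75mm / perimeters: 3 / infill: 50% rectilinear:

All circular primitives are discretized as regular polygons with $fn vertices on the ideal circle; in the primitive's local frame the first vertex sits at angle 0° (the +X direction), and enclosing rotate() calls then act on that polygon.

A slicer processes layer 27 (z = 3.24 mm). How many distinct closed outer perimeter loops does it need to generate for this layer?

At z = 3.24 mm: the r=9 cylinder contributes a regular 8-gon of circumradius 9; the cylinder at (7, 6): section is a regular 8-gon, circumradius r=6; the cylinder at (12, 14.5): section is a regular 8-gon, circumradius r=10; Combining (union): the regions partially overlap (shared area 76.73 mm²), so overlapping operands fuse into one piece — 1 connected region; (whole slice rotated 75° about Z — lengths, areas and connectivity unchanged). The result has 1 disconnected region.

1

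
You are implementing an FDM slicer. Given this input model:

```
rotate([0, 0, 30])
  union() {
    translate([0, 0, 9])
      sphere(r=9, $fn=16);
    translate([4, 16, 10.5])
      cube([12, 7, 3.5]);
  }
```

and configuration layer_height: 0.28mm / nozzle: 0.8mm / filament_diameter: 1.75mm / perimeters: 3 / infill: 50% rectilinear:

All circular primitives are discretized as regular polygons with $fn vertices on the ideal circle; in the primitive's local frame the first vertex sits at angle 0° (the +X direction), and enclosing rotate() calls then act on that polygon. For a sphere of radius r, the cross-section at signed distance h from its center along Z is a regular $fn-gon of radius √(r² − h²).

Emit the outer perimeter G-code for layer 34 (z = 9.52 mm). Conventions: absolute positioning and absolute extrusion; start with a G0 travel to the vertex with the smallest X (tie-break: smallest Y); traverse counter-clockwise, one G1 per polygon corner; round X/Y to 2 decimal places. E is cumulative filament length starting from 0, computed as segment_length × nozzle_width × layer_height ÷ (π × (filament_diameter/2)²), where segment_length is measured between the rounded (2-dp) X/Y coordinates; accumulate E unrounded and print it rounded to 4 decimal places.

G0 X-8.91 Y-1.17 Z9.52
G1 X-7.78 Y-4.49 E0.3266
G1 X-5.47 Y-7.13 E0.6533
G1 X-2.33 Y-8.68 E0.9794
G1 X1.17 Y-8.91 E1.3061
G1 X4.49 Y-7.78 E1.6327
G1 X7.13 Y-5.47 E1.9594
G1 X8.68 Y-2.33 E2.2855
G1 X8.91 Y1.17 E2.6121
G1 X7.78 Y4.49 E2.9387
G1 X5.47 Y7.13 E3.2654
G1 X2.33 Y8.68 E3.5915
G1 X-1.17 Y8.91 E3.9182
G1 X-4.49 Y7.78 E4.2448
G1 X-7.13 Y5.47 E4.5715
G1 X-8.68 Y2.33 E4.8976
G1 X-8.91 Y-1.17 E5.2242

At z = 9.52 mm: the r=9 sphere contributes a regular 16-gon of circumradius √(9²−0.52²) = 8.985; the cube at (4, 16) does not reach this height (z outside [10.5, 14]); Taking the union: only the r=9 sphere is present, so the union is just that shape — 1 connected region; (rotated 30° about Z; rotation is an isometry so areas/perimeters/island counts are preserved). The outline is a single polygon with 16 vertices. Extrusion per mm of travel: 0.8 × 0.28 / (π × 0.875²) = 0.093128. Accumulating E over each segment gives final E = 5.2242.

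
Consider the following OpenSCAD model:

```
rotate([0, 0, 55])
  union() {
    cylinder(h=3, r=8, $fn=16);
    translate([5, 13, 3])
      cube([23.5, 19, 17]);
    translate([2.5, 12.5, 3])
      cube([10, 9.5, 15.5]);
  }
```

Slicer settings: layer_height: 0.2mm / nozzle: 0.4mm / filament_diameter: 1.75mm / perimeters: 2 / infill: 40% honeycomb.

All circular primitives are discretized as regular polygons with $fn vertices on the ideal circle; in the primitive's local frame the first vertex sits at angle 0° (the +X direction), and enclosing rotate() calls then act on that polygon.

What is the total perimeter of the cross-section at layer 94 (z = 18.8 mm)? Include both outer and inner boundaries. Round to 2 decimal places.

At z = 18.8 mm: the cylinder is not intersected at this z (z outside [0, 3]); the 23.5×19 cube at (5, 13) contributes its full rectangle (perimeter 85.00 mm); the cube at (2.5, 12.5) does not reach this height (z outside [3, 18.5]); Merging all regions: only the 23.5×19 cube at (5, 13) is present, so the union is just that shape — boundary = 85.00 mm; (rotated 55° about Z; rotation is an isometry so areas/perimeters/island counts are preserved). Overall, the cross-section is a single solid region. Total boundary length (outer) = 85.00 mm.

85.00 mm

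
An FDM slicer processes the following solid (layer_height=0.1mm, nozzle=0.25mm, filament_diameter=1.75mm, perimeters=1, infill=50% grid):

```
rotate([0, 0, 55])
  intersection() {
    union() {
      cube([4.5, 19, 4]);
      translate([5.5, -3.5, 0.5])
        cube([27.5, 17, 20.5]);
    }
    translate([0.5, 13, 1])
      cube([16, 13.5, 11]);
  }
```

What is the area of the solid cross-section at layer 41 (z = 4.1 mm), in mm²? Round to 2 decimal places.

5.50 mm²

At z = 4.1 mm: the cube is not intersected at this z (z outside [0, 4]); the cube at (5.5, -3.5) (footprint 27.5×17) is included at this height (area 467.50 mm²); Combining (union): only the 27.5×17 cube at (5.5, -3.5) is present, so the union is just that shape — area = 467.50 mm²; the cube at (0.5, 13) is present — its section is the full 16×13.5 rectangle (area 216.00 mm²); Taking the intersection: the 16×13.5 cube at (0.5, 13) partially overlaps that combined region; clipping to the common part keeps 5.50 mm² — area = 5.50 mm²; (whole slice rotated 55° about Z — lengths, areas and connectivity unchanged). Overall, the cross-section is a single solid region. Net area = 5.50 mm².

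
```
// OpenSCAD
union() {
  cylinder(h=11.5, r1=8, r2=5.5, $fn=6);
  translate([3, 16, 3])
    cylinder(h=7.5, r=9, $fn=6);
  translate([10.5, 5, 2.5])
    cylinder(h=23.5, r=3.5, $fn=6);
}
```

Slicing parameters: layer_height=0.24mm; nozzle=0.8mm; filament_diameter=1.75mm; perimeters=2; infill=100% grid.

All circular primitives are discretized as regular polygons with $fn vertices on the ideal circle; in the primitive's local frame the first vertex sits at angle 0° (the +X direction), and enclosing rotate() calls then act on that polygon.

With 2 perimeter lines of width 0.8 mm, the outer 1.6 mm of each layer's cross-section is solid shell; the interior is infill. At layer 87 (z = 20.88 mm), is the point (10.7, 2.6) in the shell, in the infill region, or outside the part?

At z = 20.88 mm: the cone does not reach this height (z outside [0, 11.5]); the cylinder at (3, 16) is not intersected at this z (z outside [3, 10.5]); the r=3.5 cylinder at (10.5, 5) gives a regular 6-gon of circumradius 3.5 (constant along its height); Merging all regions: only the r=3.5 cylinder at (10.5, 5) is present, so the union is just that shape — 1 connected region. Overall, the cross-section is a single solid region. The nearest boundary edge runs (8.75, 1.97)→(12.25, 1.97); distance from the point to it = 0.63 mm. The point is inside the cross-section, 0.63 mm from the nearest boundary — within the 1.6 mm shell band (2 × 0.8).

shell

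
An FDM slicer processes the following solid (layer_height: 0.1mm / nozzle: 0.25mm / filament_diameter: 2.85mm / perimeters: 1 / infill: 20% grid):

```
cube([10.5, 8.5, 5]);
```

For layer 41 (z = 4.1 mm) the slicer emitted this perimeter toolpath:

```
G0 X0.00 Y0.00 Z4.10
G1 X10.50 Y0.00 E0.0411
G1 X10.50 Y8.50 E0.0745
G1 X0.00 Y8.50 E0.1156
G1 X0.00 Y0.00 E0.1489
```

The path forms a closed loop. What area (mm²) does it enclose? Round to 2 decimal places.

Apply the shoelace formula to the sequence of (X, Y) vertices; enclosed area = 89.25 mm².

89.25 mm²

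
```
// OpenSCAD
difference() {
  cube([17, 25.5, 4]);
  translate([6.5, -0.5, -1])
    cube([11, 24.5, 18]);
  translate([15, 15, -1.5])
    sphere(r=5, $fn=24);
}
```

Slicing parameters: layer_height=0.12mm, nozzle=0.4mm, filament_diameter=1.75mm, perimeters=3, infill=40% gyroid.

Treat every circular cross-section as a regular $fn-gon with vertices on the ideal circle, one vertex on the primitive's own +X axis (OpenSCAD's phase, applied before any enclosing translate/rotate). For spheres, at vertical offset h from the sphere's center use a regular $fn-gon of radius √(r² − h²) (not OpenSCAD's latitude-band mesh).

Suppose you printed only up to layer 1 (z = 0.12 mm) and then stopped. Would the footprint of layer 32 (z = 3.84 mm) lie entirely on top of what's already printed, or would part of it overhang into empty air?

Compare the two slices. At z = 0.12: the cube (footprint 17×25.5) is included at this height (area 433.50 mm²); the cube at (6.5, -0.5) (footprint 11×24.5) is included at this height (area 269.50 mm²); the r=5 sphere at (15, 15) slices to a regular 24-gon of circumradius 4.730 (√(r²−h²) with h=1.62 from center) (area = (24/2)·4.730²·sin(360°/24) = 69.49 mm²); Subtracting the remaining from the first: starting from the 17×25.5 cube (433.50 mm²), the 11×24.5 cube at (6.5, -0.5) partially overlaps it — only the 252.00 mm² overlap (of its 269.50 mm²) is removed, clipping the outline; the r=5 sphere at (15, 15) misses the remaining region (no effect) — area = 181.50 mm². At z = 3.84: the 17×25.5 cube contributes its full rectangle (area 433.50 mm²); the cube at (6.5, -0.5) (footprint 11×24.5) is included at this height (area 269.50 mm²); the sphere at (15, 15) is not intersected at this z (|z−center|=5.340 > r=5); Taking the first minus the rest: starting from the 17×25.5 cube (433.50 mm²), the 11×24.5 cube at (6.5, -0.5) partially overlaps it — only the 252.00 mm² overlap (of its 269.50 mm²) is removed, clipping the outline — area = 181.50 mm². Checking containment: the cross-section at z = 3.84 is a subset of the cross-section at z = 0.12.

entirely on top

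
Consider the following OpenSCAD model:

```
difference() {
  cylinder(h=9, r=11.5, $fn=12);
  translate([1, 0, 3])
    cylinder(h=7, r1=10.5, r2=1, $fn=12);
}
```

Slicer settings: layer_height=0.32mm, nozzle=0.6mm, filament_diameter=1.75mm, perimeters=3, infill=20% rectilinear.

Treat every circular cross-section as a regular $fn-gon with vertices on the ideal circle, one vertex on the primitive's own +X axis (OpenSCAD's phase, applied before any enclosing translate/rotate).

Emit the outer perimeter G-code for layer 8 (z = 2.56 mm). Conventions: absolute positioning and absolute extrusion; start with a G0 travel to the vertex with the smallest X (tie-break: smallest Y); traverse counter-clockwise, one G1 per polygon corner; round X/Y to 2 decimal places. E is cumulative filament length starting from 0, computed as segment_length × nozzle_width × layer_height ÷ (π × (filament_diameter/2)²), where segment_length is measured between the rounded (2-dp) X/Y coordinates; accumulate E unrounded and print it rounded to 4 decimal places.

G0 X-11.50 Y0.00 Z2.56
G1 X-9.96 Y-5.75 E0.4752
G1 X-5.75 Y-9.96 E0.9504
G1 X0.00 Y-11.50 E1.4256
G1 X5.75 Y-9.96 E1.9008
G1 X9.96 Y-5.75 E2.3760
G1 X11.50 Y0.00 E2.8512
G1 X9.96 Y5.75 E3.3264
G1 X5.75 Y9.96 E3.8016
G1 X0.00 Y11.50 E4.2768
G1 X-5.75 Y9.96 E4.7520
G1 X-9.96 Y5.75 E5.2272
G1 X-11.50 Y0.00 E5.7024

At z = 2.56 mm: the r=11.5 cylinder contributes a regular 12-gon of circumradius 11.5; the cone at (1, 0) is absent (z outside [3, 10]); Taking the first minus the rest: none of the subtracted shapes is present at this height, so the r=11.5 cylinder is unchanged — 1 connected region. The outline is a single polygon with 12 vertices. Extrusion per mm of travel: 0.6 × 0.32 / (π × 0.875²) = 0.079824. Accumulating E over each segment gives final E = 5.7024.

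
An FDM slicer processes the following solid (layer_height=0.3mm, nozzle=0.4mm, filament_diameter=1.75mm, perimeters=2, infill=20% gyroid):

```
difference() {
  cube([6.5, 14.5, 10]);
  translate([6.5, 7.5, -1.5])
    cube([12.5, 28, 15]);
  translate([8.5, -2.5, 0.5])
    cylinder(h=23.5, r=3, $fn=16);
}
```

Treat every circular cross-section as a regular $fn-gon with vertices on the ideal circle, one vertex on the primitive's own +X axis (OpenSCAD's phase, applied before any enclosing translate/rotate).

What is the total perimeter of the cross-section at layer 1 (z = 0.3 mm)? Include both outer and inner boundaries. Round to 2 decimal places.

42.00 mm

At z = 0.3 mm: the 6.5×14.5 cube contributes its full rectangle (perimeter 42.00 mm); the cube at (6.5, 7.5) is present — its section is the full 12.5×28 rectangle (perimeter 81.00 mm); the cylinder at (8.5, -2.5) is absent (z outside [0.5, 24]); After the difference (first − rest): starting from the 6.5×14.5 cube, the 12.5×28 cube at (6.5, 7.5) misses the remaining region (no effect) — boundary = 42.00 mm. Overall, the cross-section is a single solid region. Total boundary length (outer) = 42.00 mm.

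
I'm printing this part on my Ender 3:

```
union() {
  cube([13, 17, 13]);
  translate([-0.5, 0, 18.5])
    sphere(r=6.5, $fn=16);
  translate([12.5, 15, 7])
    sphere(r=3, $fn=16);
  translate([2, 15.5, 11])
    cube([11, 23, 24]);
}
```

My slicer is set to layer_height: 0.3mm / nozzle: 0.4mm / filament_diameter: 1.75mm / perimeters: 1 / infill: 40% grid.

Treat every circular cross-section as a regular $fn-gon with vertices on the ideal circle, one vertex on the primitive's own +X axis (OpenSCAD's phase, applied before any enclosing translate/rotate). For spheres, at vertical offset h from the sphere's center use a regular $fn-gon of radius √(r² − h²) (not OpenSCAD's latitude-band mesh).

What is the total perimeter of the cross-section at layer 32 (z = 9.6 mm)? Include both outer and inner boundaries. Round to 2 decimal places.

At z = 9.6 mm: the cube is present — its section is the full 13×17 rectangle (perimeter 60.00 mm); the sphere at (-0.5, 0) is absent (|z−center|=8.900 > r=6.5); the sphere at (12.5, 15): section is a regular 16-gon, circumradius = √(r²−h²) = √(3²−2.6²) = 1.497 (perimeter = 2·16·1.497·sin(180°/16) = 9.34 mm); the cube at (2, 15.5) does not reach this height (z outside [11, 35]); Taking the union: the regions partially overlap (shared area 4.88 mm²), so the edge portions inside another operand are dropped and the merged outline is re-measured after clipping — boundary = 60.86 mm. Overall, the cross-section is a single solid region. Total boundary length (outer) = 60.86 mm.

60.86 mm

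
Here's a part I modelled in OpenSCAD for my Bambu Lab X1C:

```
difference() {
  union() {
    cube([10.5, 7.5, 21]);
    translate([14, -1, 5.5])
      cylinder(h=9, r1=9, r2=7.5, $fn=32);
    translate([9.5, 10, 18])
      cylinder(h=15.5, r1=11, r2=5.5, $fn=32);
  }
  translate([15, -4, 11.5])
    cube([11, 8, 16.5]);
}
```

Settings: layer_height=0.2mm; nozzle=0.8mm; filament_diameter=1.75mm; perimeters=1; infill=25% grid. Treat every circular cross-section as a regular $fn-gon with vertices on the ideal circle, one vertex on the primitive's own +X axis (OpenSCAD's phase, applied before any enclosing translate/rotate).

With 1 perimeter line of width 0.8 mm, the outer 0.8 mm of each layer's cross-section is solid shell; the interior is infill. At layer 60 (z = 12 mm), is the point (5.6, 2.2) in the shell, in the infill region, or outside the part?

infill

At z = 12 mm: the cube (footprint 10.5×7.5) is included at this height; the cone at (14, -1): at t=0.722 of its height the radius interpolates to r₁+(r₂−r₁)t = 7.917, giving a regular 32-gon of that circumradius; the cone at (9.5, 10) does not reach this height (z outside [18, 33.5]); Combining (union): the regions partially overlap (shared area 17.85 mm²), so overlapping operands fuse into one piece — 1 connected region; the 11×8 cube at (15, -4) contributes its full rectangle; Subtracting the remaining from the first: starting from the result so far, the 11×8 cube at (15, -4) partially overlaps it — only the 51.72 mm² overlap (of its 88.00 mm²) is removed, clipping the outline — 1 connected region. Overall, the cross-section is a single solid region. The nearest boundary edge runs (6.18, 0.00)→(0.00, 0.00); distance from the point to it = 2.20 mm. The point is inside the cross-section and 2.20 mm from the nearest boundary — more than the 0.8 mm shell width (1 × 0.8), so it's in the infill interior.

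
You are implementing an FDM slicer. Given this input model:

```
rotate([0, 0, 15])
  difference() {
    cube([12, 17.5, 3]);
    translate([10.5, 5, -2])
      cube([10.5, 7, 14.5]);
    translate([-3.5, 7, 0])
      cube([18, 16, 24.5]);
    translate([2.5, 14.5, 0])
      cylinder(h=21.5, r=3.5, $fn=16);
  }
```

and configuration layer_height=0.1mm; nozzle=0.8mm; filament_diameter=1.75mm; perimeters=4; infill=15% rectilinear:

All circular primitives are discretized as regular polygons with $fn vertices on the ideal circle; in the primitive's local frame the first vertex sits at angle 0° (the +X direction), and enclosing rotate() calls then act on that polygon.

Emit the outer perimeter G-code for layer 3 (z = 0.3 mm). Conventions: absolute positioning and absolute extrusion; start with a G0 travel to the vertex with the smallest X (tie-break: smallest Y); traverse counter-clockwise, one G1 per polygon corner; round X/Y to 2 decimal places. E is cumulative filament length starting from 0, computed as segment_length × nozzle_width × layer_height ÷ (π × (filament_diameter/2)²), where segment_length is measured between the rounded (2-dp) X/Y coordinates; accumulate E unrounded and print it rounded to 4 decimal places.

G0 X-1.81 Y6.76 Z0.30
G1 X0.00 Y0.00 E0.2328
G1 X11.59 Y3.11 E0.6319
G1 X10.30 Y7.94 E0.7982
G1 X8.85 Y7.55 E0.8481
G1 X8.33 Y9.48 E0.9146
G1 X-1.81 Y6.76 E1.2638

At z = 0.3 mm: the cube (footprint 12×17.5) is included at this height; the 10.5×7 cube at (10.5, 5) contributes its full rectangle; the cube at (-3.5, 7) is present — its section is the full 18×16 rectangle; the r=3.5 cylinder at (2.5, 14.5) gives a regular 16-gon of circumradius 3.5 (constant along its height); Subtracting the remaining from the first: starting from the 12×17.5 cube, the 10.5×7 cube at (10.5, 5) partially overlaps it — only the 10.50 mm² overlap (of its 73.50 mm²) is removed, clipping the outline; the 18×16 cube at (-3.5, 7) partially overlaps it — only the 118.50 mm² overlap (of its 288.00 mm²) is removed, clipping the outline; the r=3.5 cylinder at (2.5, 14.5) misses the remaining region (no effect) — 1 connected region; (rotated 15° about Z; rotation is an isometry so areas/perimeters/island counts are preserved). The outline is a single polygon with 6 vertices. Extrusion per mm of travel: 0.8 × 0.1 / (π × 0.875²) = 0.033260. Accumulating E over each segment gives final E = 1.2638.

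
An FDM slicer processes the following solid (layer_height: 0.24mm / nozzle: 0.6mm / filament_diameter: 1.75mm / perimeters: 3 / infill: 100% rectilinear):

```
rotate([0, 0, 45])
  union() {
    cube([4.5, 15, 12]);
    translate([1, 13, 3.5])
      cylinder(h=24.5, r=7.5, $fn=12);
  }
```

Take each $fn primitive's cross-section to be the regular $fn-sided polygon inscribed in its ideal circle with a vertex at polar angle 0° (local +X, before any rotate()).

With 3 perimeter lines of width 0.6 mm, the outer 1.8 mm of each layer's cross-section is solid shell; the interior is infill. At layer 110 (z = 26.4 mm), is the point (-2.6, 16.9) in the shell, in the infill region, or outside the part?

At z = 26.4 mm: the cube does not reach this height (z outside [0, 12]); the r=7.5 cylinder at (1, 13) contributes a regular 12-gon of circumradius 7.5; Taking the union: only the r=7.5 cylinder at (1, 13) is present, so the union is just that shape — 1 connected region; (whole slice rotated 45° about Z — lengths, areas and connectivity unchanged). Overall, the cross-section is a single solid region. Undo the 45° rotation: the query point maps to (10.112, 13.789) in the un-rotated model frame. The nearest boundary edge runs (8.50, 13.00)→(7.50, 16.75); distance from the point to it = 1.76 mm. The point is not inside any of the regions above, so it lies outside the cross-section (1.76 mm from the nearest boundary).

outside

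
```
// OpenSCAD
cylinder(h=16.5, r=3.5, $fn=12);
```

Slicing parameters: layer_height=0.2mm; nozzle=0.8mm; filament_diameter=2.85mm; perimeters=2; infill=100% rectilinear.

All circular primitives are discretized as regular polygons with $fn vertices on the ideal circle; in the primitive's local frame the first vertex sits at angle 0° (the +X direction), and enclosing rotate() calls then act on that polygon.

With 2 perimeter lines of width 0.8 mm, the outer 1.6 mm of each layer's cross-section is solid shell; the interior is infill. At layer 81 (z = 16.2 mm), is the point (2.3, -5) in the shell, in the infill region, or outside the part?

outside

At z = 16.2 mm: the r=3.5 cylinder contributes a regular 12-gon of circumradius 3.5. Overall, the cross-section is a single solid region. The nearest boundary edge runs (-0.00, -3.50)→(1.75, -3.03); distance from the point to it = 2.04 mm. The point is not inside any of the regions above, so it lies outside the cross-section (2.04 mm from the nearest boundary).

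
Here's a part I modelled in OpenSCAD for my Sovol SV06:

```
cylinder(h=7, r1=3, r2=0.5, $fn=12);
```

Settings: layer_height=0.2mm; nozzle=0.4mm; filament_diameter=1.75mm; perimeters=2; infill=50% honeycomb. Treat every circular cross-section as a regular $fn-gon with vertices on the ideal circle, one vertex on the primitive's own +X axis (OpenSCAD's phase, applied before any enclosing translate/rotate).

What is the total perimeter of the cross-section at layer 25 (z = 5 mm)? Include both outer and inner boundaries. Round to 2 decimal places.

At z = 5 mm: the cone contributes a regular 12-gon of circumradius 1.214 (interpolated between r1=3 and r2=0.5 at t=0.714) (perimeter = 2·12·1.214·sin(180°/12) = 7.54 mm). Overall, the cross-section is a single solid region. Total boundary length (outer) = 7.54 mm.

7.54 mm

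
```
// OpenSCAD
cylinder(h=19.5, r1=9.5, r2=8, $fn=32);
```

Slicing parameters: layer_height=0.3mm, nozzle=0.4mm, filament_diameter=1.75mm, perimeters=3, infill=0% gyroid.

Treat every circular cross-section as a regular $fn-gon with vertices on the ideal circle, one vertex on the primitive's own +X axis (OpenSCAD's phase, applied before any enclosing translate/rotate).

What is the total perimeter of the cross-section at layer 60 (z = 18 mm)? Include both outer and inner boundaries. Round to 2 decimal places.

50.91 mm

At z = 18 mm: the cone: at t=0.923 of its height the radius interpolates to r₁+(r₂−r₁)t = 8.115, giving a regular 32-gon of that circumradius (perimeter = 2·32·8.115·sin(180°/32) = 50.91 mm). Overall, the cross-section is a single solid region. Total boundary length (outer) = 50.91 mm.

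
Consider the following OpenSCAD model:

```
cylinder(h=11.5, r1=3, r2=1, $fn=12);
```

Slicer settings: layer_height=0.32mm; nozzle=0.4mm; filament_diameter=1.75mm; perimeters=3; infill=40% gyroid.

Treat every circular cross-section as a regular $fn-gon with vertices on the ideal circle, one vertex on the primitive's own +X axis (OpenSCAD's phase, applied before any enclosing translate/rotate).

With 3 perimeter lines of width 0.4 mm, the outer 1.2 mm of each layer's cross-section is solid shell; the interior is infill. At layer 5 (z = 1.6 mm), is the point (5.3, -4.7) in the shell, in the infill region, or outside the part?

outside

At z = 1.6 mm: the cone contributes a regular 12-gon of circumradius 2.722 (interpolated between r1=3 and r2=1 at t=0.139). Overall, the cross-section is a single solid region. The nearest boundary edge runs (1.36, -2.36)→(2.36, -1.36); distance from the point to it = 4.44 mm. The point is not inside any of the regions above, so it lies outside the cross-section (4.44 mm from the nearest boundary).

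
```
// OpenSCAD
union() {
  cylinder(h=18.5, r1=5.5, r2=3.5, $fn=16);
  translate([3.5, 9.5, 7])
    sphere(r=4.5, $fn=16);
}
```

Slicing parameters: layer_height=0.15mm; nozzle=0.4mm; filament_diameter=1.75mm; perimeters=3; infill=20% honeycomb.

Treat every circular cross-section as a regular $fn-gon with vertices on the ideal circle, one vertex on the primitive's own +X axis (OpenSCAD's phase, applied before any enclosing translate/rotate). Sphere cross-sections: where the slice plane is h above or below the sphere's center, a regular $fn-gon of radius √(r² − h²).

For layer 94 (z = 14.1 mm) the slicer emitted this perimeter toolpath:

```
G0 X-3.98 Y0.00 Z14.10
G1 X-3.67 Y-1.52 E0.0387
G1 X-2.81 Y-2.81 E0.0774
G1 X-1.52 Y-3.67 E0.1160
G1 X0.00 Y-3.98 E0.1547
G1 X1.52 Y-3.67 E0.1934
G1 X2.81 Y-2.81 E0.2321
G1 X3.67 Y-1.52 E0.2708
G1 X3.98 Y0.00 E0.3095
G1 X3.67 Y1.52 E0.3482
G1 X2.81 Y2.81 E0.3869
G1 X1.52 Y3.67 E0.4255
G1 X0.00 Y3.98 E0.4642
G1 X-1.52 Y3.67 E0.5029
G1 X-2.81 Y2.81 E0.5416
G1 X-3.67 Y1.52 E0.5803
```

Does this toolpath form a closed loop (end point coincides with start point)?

no

Start point (G0): (-3.98, 0.00). End point (last G1): the path does not return to the start — open.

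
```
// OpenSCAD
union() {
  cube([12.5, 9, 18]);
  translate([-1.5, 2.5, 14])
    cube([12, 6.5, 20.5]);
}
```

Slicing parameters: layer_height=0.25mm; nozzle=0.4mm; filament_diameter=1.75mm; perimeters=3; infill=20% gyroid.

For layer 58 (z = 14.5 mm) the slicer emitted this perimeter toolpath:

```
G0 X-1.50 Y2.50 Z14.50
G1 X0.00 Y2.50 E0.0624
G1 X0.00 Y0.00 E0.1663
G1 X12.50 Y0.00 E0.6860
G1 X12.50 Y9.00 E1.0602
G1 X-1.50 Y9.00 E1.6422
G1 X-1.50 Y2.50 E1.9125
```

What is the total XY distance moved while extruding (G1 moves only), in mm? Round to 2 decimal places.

46.00 mm

Sum the Euclidean lengths of each G1 segment: total = 46.00 mm.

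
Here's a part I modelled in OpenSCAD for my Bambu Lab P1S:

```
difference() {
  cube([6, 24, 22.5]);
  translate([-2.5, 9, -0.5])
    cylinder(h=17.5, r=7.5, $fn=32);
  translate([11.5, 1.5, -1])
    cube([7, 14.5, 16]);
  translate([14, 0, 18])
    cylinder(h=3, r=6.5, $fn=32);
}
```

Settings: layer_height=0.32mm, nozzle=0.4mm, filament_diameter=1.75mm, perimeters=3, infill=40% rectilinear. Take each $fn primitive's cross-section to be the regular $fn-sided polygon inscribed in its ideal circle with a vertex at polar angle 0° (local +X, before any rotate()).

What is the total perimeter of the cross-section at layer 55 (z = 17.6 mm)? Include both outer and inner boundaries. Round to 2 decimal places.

60.00 mm

At z = 17.6 mm: the 6×24 cube contributes its full rectangle (perimeter 60.00 mm); the cylinder at (-2.5, 9) does not reach this height (z outside [-0.5, 17]); the cube at (11.5, 1.5) is not intersected at this z (z outside [-1, 15]); the cylinder at (14, 0) is not intersected at this z (z outside [18, 21]); Taking the first minus the rest: none of the subtracted shapes is present at this height, so the 6×24 cube is unchanged — boundary = 60.00 mm. Overall, the cross-section is a single solid region. Total boundary length (outer) = 60.00 mm.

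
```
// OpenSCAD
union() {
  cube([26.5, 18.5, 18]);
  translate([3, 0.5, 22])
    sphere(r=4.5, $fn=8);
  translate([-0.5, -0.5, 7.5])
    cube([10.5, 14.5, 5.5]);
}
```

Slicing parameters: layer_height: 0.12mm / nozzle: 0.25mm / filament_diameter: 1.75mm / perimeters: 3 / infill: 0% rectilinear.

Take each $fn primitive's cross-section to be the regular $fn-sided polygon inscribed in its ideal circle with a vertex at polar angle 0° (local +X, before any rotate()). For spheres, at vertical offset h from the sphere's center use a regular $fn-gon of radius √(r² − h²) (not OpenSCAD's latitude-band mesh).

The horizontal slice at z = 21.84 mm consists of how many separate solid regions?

At z = 21.84 mm: the cube does not reach this height (z outside [0, 18]); the r=4.5 sphere at (3, 0.5) slices to a regular 8-gon of circumradius 4.497 (√(r²−h²) with h=0.16 from center); the cube at (-0.5, -0.5) is not intersected at this z (z outside [7.5, 13]); Combining (union): only the r=4.5 sphere at (3, 0.5) is present, so the union is just that shape — 1 connected region. The result has 1 disconnected region.

1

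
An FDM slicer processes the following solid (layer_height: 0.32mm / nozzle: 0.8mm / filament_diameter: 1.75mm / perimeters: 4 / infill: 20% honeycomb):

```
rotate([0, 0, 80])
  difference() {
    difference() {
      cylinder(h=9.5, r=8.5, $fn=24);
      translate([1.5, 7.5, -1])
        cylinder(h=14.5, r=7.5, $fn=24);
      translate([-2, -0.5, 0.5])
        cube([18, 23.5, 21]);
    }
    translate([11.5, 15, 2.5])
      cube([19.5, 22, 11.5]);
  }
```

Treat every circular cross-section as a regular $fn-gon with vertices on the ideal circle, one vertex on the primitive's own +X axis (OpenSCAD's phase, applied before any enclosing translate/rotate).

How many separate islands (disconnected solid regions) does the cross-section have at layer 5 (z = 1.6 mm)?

1

At z = 1.6 mm: the r=8.5 cylinder gives a regular 24-gon of circumradius 8.5 (constant along its height); the cylinder at (1.5, 7.5): section is a regular 24-gon, circumradius r=7.5; the cube at (-2, -0.5) (footprint 18×23.5) is included at this height; Subtracting the remaining from the first: starting from the r=8.5 cylinder, the r=7.5 cylinder at (1.5, 7.5) partially overlaps it — only the 81.58 mm² overlap (of its 174.70 mm²) is removed, clipping the outline; the 18×23.5 cube at (-2, -0.5) partially overlaps it — only the 14.51 mm² overlap (of its 423.00 mm²) is removed, clipping the outline — 1 connected region; the cube at (11.5, 15) is not intersected at this z (z outside [2.5, 14]); After the difference (first − rest): none of the subtracted shapes is present at this height, so that combined region is unchanged — 1 connected region; (whole slice rotated 80° about Z — lengths, areas and connectivity unchanged). Overall, the cross-section is a single solid region. Island count = 1.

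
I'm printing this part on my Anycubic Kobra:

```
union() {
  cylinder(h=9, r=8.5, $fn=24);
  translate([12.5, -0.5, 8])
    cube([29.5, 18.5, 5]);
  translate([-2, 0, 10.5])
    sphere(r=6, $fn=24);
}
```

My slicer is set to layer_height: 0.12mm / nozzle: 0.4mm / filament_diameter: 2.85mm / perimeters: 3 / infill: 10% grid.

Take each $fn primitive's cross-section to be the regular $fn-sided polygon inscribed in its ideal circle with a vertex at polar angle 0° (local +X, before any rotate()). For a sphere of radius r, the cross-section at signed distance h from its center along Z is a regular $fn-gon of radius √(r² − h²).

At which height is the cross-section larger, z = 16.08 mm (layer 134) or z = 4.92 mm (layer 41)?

Layer 134 (z = 16.08): the cylinder is absent (z outside [0, 9]); the cube at (12.5, -0.5) is absent (z outside [8, 13]); the r=6 sphere at (-2, 0) contributes a regular 24-gon of circumradius √(6²−5.58²) = 2.205 (area = (24/2)·2.205²·sin(360°/24) = 15.11 mm²); Combining (union): only the r=6 sphere at (-2, 0) is present, so the union is just that shape — area = 15.11 mm². So its area = 15.11 mm². Layer 41 (z = 4.92): the cylinder: section is a regular 24-gon, circumradius r=8.5 (area = (24/2)·8.500²·sin(360°/24) = 224.40 mm²); the cube at (12.5, -0.5) is absent (z outside [8, 13]); the sphere at (-2, 0): section is a regular 24-gon, circumradius = √(r²−h²) = √(6²−5.58²) = 2.205 (area = (24/2)·2.205²·sin(360°/24) = 15.11 mm²); Taking the union: the r=6 sphere at (-2, 0) lies entirely inside the r=8.5 cylinder, so the union is just the r=8.5 cylinder — area = 224.40 mm². So its area = 224.40 mm². Layer 41 is larger (224.40 vs 15.11 mm²).

layer 41 (z = 4.92 mm)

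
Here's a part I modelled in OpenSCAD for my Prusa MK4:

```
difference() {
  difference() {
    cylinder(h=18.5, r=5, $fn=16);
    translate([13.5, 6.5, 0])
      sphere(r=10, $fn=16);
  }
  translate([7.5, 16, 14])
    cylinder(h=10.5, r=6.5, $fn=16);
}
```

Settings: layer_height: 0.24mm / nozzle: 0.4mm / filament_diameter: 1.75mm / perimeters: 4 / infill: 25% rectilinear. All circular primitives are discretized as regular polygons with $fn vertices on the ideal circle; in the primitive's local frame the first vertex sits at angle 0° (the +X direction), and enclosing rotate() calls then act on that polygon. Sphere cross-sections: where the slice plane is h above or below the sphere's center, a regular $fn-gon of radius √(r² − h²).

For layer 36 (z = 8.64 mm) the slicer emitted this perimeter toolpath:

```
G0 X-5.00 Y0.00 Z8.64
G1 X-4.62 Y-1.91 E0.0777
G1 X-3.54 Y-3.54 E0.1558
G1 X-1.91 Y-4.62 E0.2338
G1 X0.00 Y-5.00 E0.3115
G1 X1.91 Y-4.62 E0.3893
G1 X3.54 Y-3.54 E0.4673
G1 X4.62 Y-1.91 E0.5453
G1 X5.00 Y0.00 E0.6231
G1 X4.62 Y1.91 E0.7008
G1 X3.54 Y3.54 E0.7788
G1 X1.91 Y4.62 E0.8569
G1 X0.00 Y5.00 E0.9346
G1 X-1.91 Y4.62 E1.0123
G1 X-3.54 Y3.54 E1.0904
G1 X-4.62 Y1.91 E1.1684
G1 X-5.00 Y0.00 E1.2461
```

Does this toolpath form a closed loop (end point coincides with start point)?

yes

Start point (G0): (-5.00, 0.00). End point (last G1): the path returns to the start — closed.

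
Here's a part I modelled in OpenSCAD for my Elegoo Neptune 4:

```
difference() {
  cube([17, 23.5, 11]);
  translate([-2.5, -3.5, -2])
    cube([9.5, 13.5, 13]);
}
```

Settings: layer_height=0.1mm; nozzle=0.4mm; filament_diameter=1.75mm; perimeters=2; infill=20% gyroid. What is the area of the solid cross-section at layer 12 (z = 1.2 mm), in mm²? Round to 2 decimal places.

329.50 mm²

At z = 1.2 mm: the 17×23.5 cube contributes its full rectangle (area 399.50 mm²); the cube at (-2.5, -3.5) (footprint 9.5×13.5) is included at this height (area 128.25 mm²); Subtracting the remaining from the first: starting from the 17×23.5 cube (399.50 mm²), the 9.5×13.5 cube at (-2.5, -3.5) partially overlaps it — only the 70.00 mm² overlap (of its 128.25 mm²) is removed, clipping the outline — area = 329.50 mm². Overall, the cross-section is a single solid region. Net area = 329.50 mm².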